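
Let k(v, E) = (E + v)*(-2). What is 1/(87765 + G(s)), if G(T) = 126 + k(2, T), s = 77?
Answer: 1/87733 ≈ 1.1398e-5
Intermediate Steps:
k(v, E) = -2*E - 2*v
G(T) = 122 - 2*T (G(T) = 126 + (-2*T - 2*2) = 126 + (-2*T - 4) = 126 + (-4 - 2*T) = 122 - 2*T)
1/(87765 + G(s)) = 1/(87765 + (122 - 2*77)) = 1/(87765 + (122 - 154)) = 1/(87765 - 32) = 1/87733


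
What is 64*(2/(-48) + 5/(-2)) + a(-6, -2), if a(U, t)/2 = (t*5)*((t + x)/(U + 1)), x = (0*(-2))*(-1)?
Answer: -512/3 ≈ -170.67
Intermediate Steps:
x = 0 (x = 0*(-1) = 0)
a(U, t) = 10*t**2/(1 + U) (a(U, t) = 2*((t*5)*((t + 0)/(U + 1))) = 2*((5*t)*(t/(1 + U))) = 2*(5*t**2/(1 + U)) = 10*t**2/(1 + U))
64*(2/(-48) + 5/(-2)) + a(-6, -2) = 64*(2/(-48) + 5/(-2)) + 10*(-2)**2/(1 - 6) = 64*(2*(-1/48) + 5*(-1/2)) + 10*4/(-5) = 64*(-1/24 - 5/2) + 10*4*(-1/5) = 64*(-61/24) - 8 = -488/3 - 8 = -512/3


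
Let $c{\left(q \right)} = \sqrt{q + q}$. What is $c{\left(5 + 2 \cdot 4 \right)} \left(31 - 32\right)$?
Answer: $- \sqrt{26} \approx -5.099$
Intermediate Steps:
$c{\left(q \right)} = \sqrt{2} \sqrt{q}$ ($c{\left(q \right)} = \sqrt{2 q} = \sqrt{2} \sqrt{q}$)
$c{\left(5 + 2 \cdot 4 \right)} \left(31 - 32\right) = \sqrt{2} \sqrt{5 + 2 \cdot 4} \left(31 - 32\right) = \sqrt{2} \sqrt{5 + 8} \left(-1\right) = \sqrt{2} \sqrt{13} \left(-1\right) = \sqrt{26} \left(-1\right) = - \sqrt{26}$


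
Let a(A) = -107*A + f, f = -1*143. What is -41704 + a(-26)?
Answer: -39065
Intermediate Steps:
f = -143
a(A) = -143 - 107*A (a(A) = -107*A - 143 = -143 - 107*A)
-41704 + a(-26) = -41704 + (-143 - 107*(-26)) = -41704 + (-143 + 2782) = -41704 + 2639 = -39065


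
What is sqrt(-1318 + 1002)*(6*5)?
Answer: 60*I*sqrt(79) ≈ 533.29*I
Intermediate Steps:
sqrt(-1318 + 1002)*(6*5) = sqrt(-316)*30 = (2*I*sqrt(79))*30 = 60*I*sqrt(79)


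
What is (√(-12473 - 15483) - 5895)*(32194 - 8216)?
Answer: -141350310 + 47956*I*√6989 ≈ -1.4135e+8 + 4.0091e+6*I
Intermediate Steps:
(√(-12473 - 15483) - 5895)*(32194 - 8216) = (√(-27956) - 5895)*23978 = (2*I*√6989 - 5895)*23978 = (-5895 + 2*I*√6989)*23978 = -141350310 + 47956*I*√6989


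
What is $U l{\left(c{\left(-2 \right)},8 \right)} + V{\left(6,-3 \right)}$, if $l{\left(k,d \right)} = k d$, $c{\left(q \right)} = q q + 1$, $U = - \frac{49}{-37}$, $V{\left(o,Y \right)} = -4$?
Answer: $\frac{1812}{37} \approx 48.973$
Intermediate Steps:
$U = \frac{49}{37}$ ($U = \left(-49\right) \left(- \frac{1}{37}\right) = \frac{49}{37} \approx 1.3243$)
$c{\left(q \right)} = 1 + q^{2}$ ($c{\left(q \right)} = q^{2} + 1 = 1 + q^{2}$)
$l{\left(k,d \right)} = d k$
$U l{\left(c{\left(-2 \right)},8 \right)} + V{\left(6,-3 \right)} = \frac{49 \cdot 8 \left(1 + \left(-2\right)^{2}\right)}{37} - 4 = \frac{49 \cdot 8 \left(1 + 4\right)}{37} - 4 = \frac{49 \cdot 8 \cdot 5}{37} - 4 = \frac{49}{37} \cdot 40 - 4 = \frac{1960}{37} - 4 = \frac{1812}{37}$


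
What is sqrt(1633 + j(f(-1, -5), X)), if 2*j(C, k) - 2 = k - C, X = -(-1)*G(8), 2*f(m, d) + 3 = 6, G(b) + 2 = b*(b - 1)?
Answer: sqrt(6641)/2 ≈ 40.746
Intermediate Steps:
G(b) = -2 + b*(-1 + b) (G(b) = -2 + b*(b - 1) = -2 + b*(-1 + b))
f(m, d) = 3/2 (f(m, d) = -3/2 + (1/2)*6 = -3/2 + 3 = 3/2)
X = 54 (X = -(-1)*(-2 + 8**2 - 1*8) = -(-1)*(-2 + 64 - 8) = -(-1)*54 = -1*(-54) = 54)
j(C, k) = 1 + k/2 - C/2 (j(C, k) = 1 + (k - C)/2 = 1 + (k/2 - C/2) = 1 + k/2 - C/2)
sqrt(1633 + j(f(-1, -5), X)) = sqrt(1633 + (1 + (1/2)*54 - 1/2*3/2)) = sqrt(1633 + (1 + 27 - 3/4)) = sqrt(1633 + 109/4) = sqrt(6641/4) = sqrt(6641)/2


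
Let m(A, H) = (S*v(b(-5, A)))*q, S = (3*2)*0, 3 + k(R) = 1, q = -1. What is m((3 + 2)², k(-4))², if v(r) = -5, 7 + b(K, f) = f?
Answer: 0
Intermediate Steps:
k(R) = -2 (k(R) = -3 + 1 = -2)
b(K, f) = -7 + f
S = 0 (S = 6*0 = 0)
m(A, H) = 0 (m(A, H) = (0*(-5))*(-1) = 0*(-1) = 0)
m((3 + 2)², k(-4))² = 0² = 0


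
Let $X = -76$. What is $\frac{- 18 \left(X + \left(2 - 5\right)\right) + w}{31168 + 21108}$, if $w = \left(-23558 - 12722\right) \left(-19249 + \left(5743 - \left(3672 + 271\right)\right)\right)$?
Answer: $\frac{316525571}{26138} \approx 12110.0$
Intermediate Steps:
$w = 633049720$ ($w = - 36280 \left(-19249 + \left(5743 - 3943\right)\right) = - 36280 \left(-19249 + 1800\right) = \left(-36280\right) \left(-17449\right) = 633049720$)
$\frac{- 18 \left(X + \left(2 - 5\right)\right) + w}{31168 + 21108} = \frac{- 18 \left(-76 + \left(2 - 5\right)\right) + 633049720}{31168 + 21108} = \frac{- 18 \left(-76 + \left(2 - 5\right)\right) + 633049720}{52276} = \left(- 18 \left(-76 - 3\right) + 633049720\right) \frac{1}{52276} = \left(\left(-18\right) \left(-79\right) + 633049720\right) \frac{1}{52276} = \left(1422 + 633049720\right) \frac{1}{52276} = 633051142 \cdot \frac{1}{52276} = \frac{316525571}{26138}$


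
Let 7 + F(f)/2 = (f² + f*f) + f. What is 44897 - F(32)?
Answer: 40751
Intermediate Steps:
F(f) = -14 + 2*f + 4*f² (F(f) = -14 + 2*((f² + f*f) + f) = -14 + 2*((f² + f²) + f) = -14 + 2*(2*f² + f) = -14 + 2*(f + 2*f²) = -14 + (2*f + 4*f²) = -14 + 2*f + 4*f²)
44897 - F(32) = 44897 - (-14 + 2*32 + 4*32²) = 44897 - (-14 + 64 + 4*1024) = 44897 - (-14 + 64 + 4096) = 44897 - 1*4146 = 44897 - 4146 = 40751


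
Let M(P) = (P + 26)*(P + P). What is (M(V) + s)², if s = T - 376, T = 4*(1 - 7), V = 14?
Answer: 518400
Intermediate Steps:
M(P) = 2*P*(26 + P) (M(P) = (26 + P)*(2*P) = 2*P*(26 + P))
T = -24 (T = 4*(-6) = -24)
s = -400 (s = -24 - 376 = -400)
(M(V) + s)² = (2*14*(26 + 14) - 400)² = (2*14*40 - 400)² = (1120 - 400)² = 720² = 518400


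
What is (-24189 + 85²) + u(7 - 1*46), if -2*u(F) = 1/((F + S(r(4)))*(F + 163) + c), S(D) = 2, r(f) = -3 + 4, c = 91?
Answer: -152574215/8994 ≈ -16964.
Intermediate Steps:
r(f) = 1
u(F) = -1/(2*(91 + (2 + F)*(163 + F))) (u(F) = -1/(2*((F + 2)*(F + 163) + 91)) = -1/(2*((2 + F)*(163 + F) + 91)) = -1/(2*(91 + (2 + F)*(163 + F))))
(-24189 + 85²) + u(7 - 1*46) = (-24189 + 85²) - 1/(834 + 2*(7 - 1*46)² + 330*(7 - 1*46)) = (-24189 + 7225) - 1/(834 + 2*(7 - 46)² + 330*(7 - 46)) = -16964 - 1/(834 + 2*(-39)² + 330*(-39)) = -16964 - 1/(834 + 2*1521 - 12870) = -16964 - 1/(834 + 3042 - 12870) = -16964 - 1/(-8994) = -16964 - 1*(-1/8994) = -16964 + 1/8994 = -152574215/8994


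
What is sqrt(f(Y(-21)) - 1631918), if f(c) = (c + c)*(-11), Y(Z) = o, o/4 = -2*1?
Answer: I*sqrt(1631742) ≈ 1277.4*I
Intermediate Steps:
o = -8 (o = 4*(-2*1) = 4*(-2) = -8)
Y(Z) = -8
f(c) = -22*c (f(c) = (2*c)*(-11) = -22*c)
sqrt(f(Y(-21)) - 1631918) = sqrt(-22*(-8) - 1631918) = sqrt(176 - 1631918) = sqrt(-1631742) = I*sqrt(1631742)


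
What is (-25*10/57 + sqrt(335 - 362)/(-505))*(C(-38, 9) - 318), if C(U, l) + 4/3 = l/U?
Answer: 4553875/3249 + 36431*I*sqrt(3)/19190 ≈ 1401.6 + 3.2882*I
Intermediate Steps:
C(U, l) = -4/3 + l/U
(-25*10/57 + sqrt(335 - 362)/(-505))*(C(-38, 9) - 318) = (-25*10/57 + sqrt(335 - 362)/(-505))*((-4/3 + 9/(-38)) - 318) = (-250*1/57 + sqrt(-27)*(-1/505))*((-4/3 + 9*(-1/38)) - 318) = (-250/57 + (3*I*sqrt(3))*(-1/505))*((-4/3 - 9/38) - 318) = (-250/57 - 3*I*sqrt(3)/505)*(-179/114 - 318) = (-250/57 - 3*I*sqrt(3)/505)*(-36431/114) = 4553875/3249 + 36431*I*sqrt(3)/19190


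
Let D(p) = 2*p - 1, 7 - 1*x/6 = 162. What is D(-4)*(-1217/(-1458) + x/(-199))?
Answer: -1598123/32238 ≈ -49.573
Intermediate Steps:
x = -930 (x = 42 - 6*162 = 42 - 972 = -930)
D(p) = -1 + 2*p
D(-4)*(-1217/(-1458) + x/(-199)) = (-1 + 2*(-4))*(-1217/(-1458) - 930/(-199)) = (-1 - 8)*(-1217*(-1/1458) - 930*(-1/199)) = -9*(1217/1458 + 930/199) = -9*1598123/290142 = -1598123/32238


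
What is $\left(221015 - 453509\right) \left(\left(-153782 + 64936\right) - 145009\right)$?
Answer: $54369884370$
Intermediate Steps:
$\left(221015 - 453509\right) \left(\left(-153782 + 64936\right) - 145009\right) = - 232494 \left(-88846 - 145009\right) = \left(-232494\right) \left(-233855\right) = 54369884370$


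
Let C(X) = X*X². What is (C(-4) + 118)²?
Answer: 2916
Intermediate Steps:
C(X) = X³
(C(-4) + 118)² = ((-4)³ + 118)² = (-64 + 118)² = 54² = 2916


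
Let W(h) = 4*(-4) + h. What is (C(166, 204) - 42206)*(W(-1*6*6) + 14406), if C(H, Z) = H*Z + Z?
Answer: -116812852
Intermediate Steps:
W(h) = -16 + h
C(H, Z) = Z + H*Z
(C(166, 204) - 42206)*(W(-1*6*6) + 14406) = (204*(1 + 166) - 42206)*((-16 - 1*6*6) + 14406) = (204*167 - 42206)*((-16 - 6*6) + 14406) = (34068 - 42206)*((-16 - 36) + 14406) = -8138*(-52 + 14406) = -8138*14354 = -116812852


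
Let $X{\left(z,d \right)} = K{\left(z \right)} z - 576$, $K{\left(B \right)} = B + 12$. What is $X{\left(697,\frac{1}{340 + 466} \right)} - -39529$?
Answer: $533126$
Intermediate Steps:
$K{\left(B \right)} = 12 + B$
$X{\left(z,d \right)} = -576 + z \left(12 + z\right)$ ($X{\left(z,d \right)} = \left(12 + z\right) z - 576 = z \left(12 + z\right) - 576 = -576 + z \left(12 + z\right)$)
$X{\left(697,\frac{1}{340 + 466} \right)} - -39529 = \left(-576 + 697 \left(12 + 697\right)\right) - -39529 = \left(-576 + 697 \cdot 709\right) + 39529 = \left(-576 + 494173\right) + 39529 = 493597 + 39529 = 533126$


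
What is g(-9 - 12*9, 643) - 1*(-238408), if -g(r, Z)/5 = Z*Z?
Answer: -1828837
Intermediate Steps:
g(r, Z) = -5*Z**2 (g(r, Z) = -5*Z*Z = -5*Z**2)
g(-9 - 12*9, 643) - 1*(-238408) = -5*643**2 - 1*(-238408) = -5*413449 + 238408 = -2067245 + 238408 = -1828837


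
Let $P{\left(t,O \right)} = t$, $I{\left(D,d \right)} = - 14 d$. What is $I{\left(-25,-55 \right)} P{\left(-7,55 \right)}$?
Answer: $-5390$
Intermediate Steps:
$I{\left(-25,-55 \right)} P{\left(-7,55 \right)} = \left(-14\right) \left(-55\right) \left(-7\right) = 770 \left(-7\right) = -5390$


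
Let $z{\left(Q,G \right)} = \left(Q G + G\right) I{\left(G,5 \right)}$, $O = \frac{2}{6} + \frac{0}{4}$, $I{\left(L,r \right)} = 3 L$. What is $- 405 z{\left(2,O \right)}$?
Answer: $-405$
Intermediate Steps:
$O = \frac{1}{3}$ ($O = 2 \cdot \frac{1}{6} + 0 \cdot \frac{1}{4} = \frac{1}{3} + 0 = \frac{1}{3} \approx 0.33333$)
$z{\left(Q,G \right)} = 3 G \left(G + G Q\right)$ ($z{\left(Q,G \right)} = \left(Q G + G\right) 3 G = \left(G Q + G\right) 3 G = \left(G + G Q\right) 3 G = 3 G \left(G + G Q\right)$)
$- 405 z{\left(2,O \right)} = - 405 \frac{3 \left(1 + 2\right)}{9} = - 405 \cdot 3 \cdot \frac{1}{9} \cdot 3 = \left(-405\right) 1 = -405$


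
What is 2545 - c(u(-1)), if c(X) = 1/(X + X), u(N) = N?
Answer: 5091/2 ≈ 2545.5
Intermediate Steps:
c(X) = 1/(2*X)
2545 - c(u(-1)) = 2545 - 1/(2*(-1)) = 2545 - (-1)/2 = 2545 - 1*(-1/2) = 2545 + 1/2 = 5091/2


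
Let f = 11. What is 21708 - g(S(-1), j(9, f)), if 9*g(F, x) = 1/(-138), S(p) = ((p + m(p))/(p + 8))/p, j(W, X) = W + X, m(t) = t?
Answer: 26961337/1242 ≈ 21708.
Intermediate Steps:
S(p) = 2/(8 + p) (S(p) = ((p + p)/(p + 8))/p = ((2*p)/(8 + p))/p = (2*p/(8 + p))/p = 2/(8 + p))
g(F, x) = -1/1242 (g(F, x) = (⅑)/(-138) = (⅑)*(-1/138) = -1/1242)
21708 - g(S(-1), j(9, f)) = 21708 - 1*(-1/1242) = 21708 + 1/1242 = 26961337/1242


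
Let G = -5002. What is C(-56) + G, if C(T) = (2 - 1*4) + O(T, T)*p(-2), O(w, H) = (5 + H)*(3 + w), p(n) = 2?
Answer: 402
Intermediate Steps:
O(w, H) = (3 + w)*(5 + H)
C(T) = 28 + 2*T² + 16*T (C(T) = (2 - 1*4) + (15 + 3*T + 5*T + T*T)*2 = (2 - 4) + (15 + 3*T + 5*T + T²)*2 = -2 + (15 + T² + 8*T)*2 = -2 + (30 + 2*T² + 16*T) = 28 + 2*T² + 16*T)
C(-56) + G = (28 + 2*(-56)² + 16*(-56)) - 5002 = (28 + 2*3136 - 896) - 5002 = (28 + 6272 - 896) - 5002 = 5404 - 5002 = 402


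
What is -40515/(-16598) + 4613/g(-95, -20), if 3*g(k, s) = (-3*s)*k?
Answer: 205963/15768100 ≈ 0.013062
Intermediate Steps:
g(k, s) = -k*s (g(k, s) = ((-3*s)*k)/3 = (-3*k*s)/3 = -k*s)
-40515/(-16598) + 4613/g(-95, -20) = -40515/(-16598) + 4613/((-1*(-95)*(-20))) = -40515*(-1/16598) + 4613/(-1900) = 40515/16598 + 4613*(-1/1900) = 40515/16598 - 4613/1900 = 205963/15768100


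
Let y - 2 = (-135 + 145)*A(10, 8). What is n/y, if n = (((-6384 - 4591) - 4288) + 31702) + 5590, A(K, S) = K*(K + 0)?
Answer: 7343/334 ≈ 21.985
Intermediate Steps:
A(K, S) = K² (A(K, S) = K*K = K²)
y = 1002 (y = 2 + (-135 + 145)*10² = 2 + 10*100 = 2 + 1000 = 1002)
n = 22029 (n = ((-10975 - 4288) + 31702) + 5590 = (-15263 + 31702) + 5590 = 16439 + 5590 = 22029)
n/y = 22029/1002 = 22029*(1/1002) = 7343/334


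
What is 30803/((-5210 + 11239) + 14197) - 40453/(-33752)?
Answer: 928932617/341333976 ≈ 2.7215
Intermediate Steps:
30803/((-5210 + 11239) + 14197) - 40453/(-33752) = 30803/(6029 + 14197) - 40453*(-1/33752) = 30803/20226 + 40453/33752 = 928932617/341333976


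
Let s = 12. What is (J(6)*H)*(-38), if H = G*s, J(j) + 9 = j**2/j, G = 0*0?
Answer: 0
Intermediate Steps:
G = 0
J(j) = -9 + j (J(j) = -9 + j**2/j = -9 + j)
H = 0 (H = 0*12 = 0)
(J(6)*H)*(-38) = ((-9 + 6)*0)*(-38) = -3*0*(-38) = 0*(-38) = 0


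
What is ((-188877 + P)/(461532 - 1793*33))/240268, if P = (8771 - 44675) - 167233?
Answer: -28001/6905353806 ≈ -4.0550e-6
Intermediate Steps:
P = -203137 (P = -35904 - 167233 = -203137)
((-188877 + P)/(461532 - 1793*33))/240268 = ((-188877 - 203137)/(461532 - 1793*33))/240268 = -392014/(461532 - 59169)*(1/240268) = -392014/402363*(1/240268) = -392014*1/402363*(1/240268) = -392014/402363*1/240268 = -28001/6905353806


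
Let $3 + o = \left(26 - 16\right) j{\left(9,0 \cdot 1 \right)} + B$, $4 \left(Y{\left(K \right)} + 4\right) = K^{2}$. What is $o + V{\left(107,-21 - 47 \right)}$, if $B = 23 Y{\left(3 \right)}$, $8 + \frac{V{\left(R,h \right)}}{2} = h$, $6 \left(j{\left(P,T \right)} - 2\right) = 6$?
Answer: $- \frac{661}{4} \approx -165.25$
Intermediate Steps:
$Y{\left(K \right)} = -4 + \frac{K^{2}}{4}$
$j{\left(P,T \right)} = 3$ ($j{\left(P,T \right)} = 2 + \frac{1}{6} \cdot 6 = 2 + 1 = 3$)
$V{\left(R,h \right)} = -16 + 2 h$
$B = - \frac{161}{4}$ ($B = 23 \left(-4 + \frac{3^{2}}{4}\right) = 23 \left(-4 + \frac{1}{4} \cdot 9\right) = 23 \left(-4 + \frac{9}{4}\right) = 23 \left(- \frac{7}{4}\right) = - \frac{161}{4} \approx -40.25$)
$o = - \frac{53}{4}$ ($o = -3 - \left(\frac{161}{4} - \left(26 - 16\right) 3\right) = -3 + \left(10 \cdot 3 - \frac{161}{4}\right) = -3 + \left(30 - \frac{161}{4}\right) = -3 - \frac{41}{4} = - \frac{53}{4} \approx -13.25$)
$o + V{\left(107,-21 - 47 \right)} = - \frac{53}{4} + \left(-16 + 2 \left(-21 - 47\right)\right) = - \frac{53}{4} + \left(-16 + 2 \left(-68\right)\right) = - \frac{53}{4} - 152 = - \frac{661}{4}$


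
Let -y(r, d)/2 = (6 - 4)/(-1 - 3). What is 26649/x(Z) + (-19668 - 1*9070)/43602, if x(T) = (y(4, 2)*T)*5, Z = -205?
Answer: -595703074/22346025 ≈ -26.658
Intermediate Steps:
y(r, d) = 1 (y(r, d) = -2*(6 - 4)/(-1 - 3) = -4/(-4) = -4*(-1)/4 = -2*(-½) = 1)
x(T) = 5*T (x(T) = (1*T)*5 = T*5 = 5*T)
26649/x(Z) + (-19668 - 1*9070)/43602 = 26649/((5*(-205))) + (-19668 - 1*9070)/43602 = 26649/(-1025) + (-19668 - 9070)*(1/43602) = 26649*(-1/1025) - 28738*1/43602 = -26649/1025 - 14369/21801 = -595703074/22346025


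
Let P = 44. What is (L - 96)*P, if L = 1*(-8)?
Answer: -4576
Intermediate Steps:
L = -8
(L - 96)*P = (-8 - 96)*44 = -104*44 = -4576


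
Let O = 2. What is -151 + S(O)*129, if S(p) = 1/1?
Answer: -22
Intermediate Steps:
S(p) = 1
-151 + S(O)*129 = -151 + 1*129 = -151 + 129 = -22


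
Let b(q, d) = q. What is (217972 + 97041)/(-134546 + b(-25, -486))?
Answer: -315013/134571 ≈ -2.3409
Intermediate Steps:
(217972 + 97041)/(-134546 + b(-25, -486)) = (217972 + 97041)/(-134546 - 25) = 315013/(-134571) = 315013*(-1/134571) = -315013/134571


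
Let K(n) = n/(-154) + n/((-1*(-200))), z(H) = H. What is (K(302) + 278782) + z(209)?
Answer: 2148227227/7700 ≈ 2.7899e+5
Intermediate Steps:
K(n) = -23*n/15400 (K(n) = n*(-1/154) + n/200 = -n/154 + n*(1/200) = -n/154 + n/200 = -23*n/15400)
(K(302) + 278782) + z(209) = (-23/15400*302 + 278782) + 209 = (-3473/7700 + 278782) + 209 = 2146617927/7700 + 209 = 2148227227/7700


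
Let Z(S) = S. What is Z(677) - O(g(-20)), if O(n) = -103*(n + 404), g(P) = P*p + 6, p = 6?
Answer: 30547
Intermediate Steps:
g(P) = 6 + 6*P (g(P) = P*6 + 6 = 6*P + 6 = 6 + 6*P)
O(n) = -41612 - 103*n (O(n) = -103*(404 + n) = -41612 - 103*n)
Z(677) - O(g(-20)) = 677 - (-41612 - 103*(6 + 6*(-20))) = 677 - (-41612 - 103*(6 - 120)) = 677 - (-41612 - 103*(-114)) = 677 - (-41612 + 11742) = 677 - 1*(-29870) = 677 + 29870 = 30547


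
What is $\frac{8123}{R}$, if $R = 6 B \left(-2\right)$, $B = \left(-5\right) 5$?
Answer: $\frac{8123}{300} \approx 27.077$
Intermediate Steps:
$B = -25$
$R = 300$ ($R = 6 \left(-25\right) \left(-2\right) = \left(-150\right) \left(-2\right) = 300$)
$\frac{8123}{R} = \frac{8123}{300}$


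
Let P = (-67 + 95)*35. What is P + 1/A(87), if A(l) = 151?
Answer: 147981/151 ≈ 980.01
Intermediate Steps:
P = 980 (P = 28*35 = 980)
P + 1/A(87) = 980 + 1/151 = 147981/151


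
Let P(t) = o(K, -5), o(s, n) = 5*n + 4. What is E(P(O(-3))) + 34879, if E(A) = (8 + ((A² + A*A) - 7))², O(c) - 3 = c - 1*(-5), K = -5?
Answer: 814568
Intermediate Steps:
o(s, n) = 4 + 5*n
O(c) = 8 + c (O(c) = 3 + (c - 1*(-5)) = 3 + (c + 5) = 3 + (5 + c) = 8 + c)
P(t) = -21 (P(t) = 4 + 5*(-5) = 4 - 25 = -21)
E(A) = (1 + 2*A²)² (E(A) = (8 + ((A² + A²) - 7))² = (8 + (2*A² - 7))² = (8 + (-7 + 2*A²))² = (1 + 2*A²)²)
E(P(O(-3))) + 34879 = (1 + 2*(-21)²)² + 34879 = (1 + 2*441)² + 34879 = (1 + 882)² + 34879 = 883² + 34879 = 779689 + 34879 = 814568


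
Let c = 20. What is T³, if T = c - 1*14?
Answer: 216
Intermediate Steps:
T = 6 (T = 20 - 1*14 = 20 - 14 = 6)
T³ = 6³ = 216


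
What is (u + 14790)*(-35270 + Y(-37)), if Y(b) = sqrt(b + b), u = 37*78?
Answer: -623432520 + 17676*I*sqrt(74) ≈ -6.2343e+8 + 1.5205e+5*I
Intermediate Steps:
u = 2886
Y(b) = sqrt(2)*sqrt(b) (Y(b) = sqrt(2*b) = sqrt(2)*sqrt(b))
(u + 14790)*(-35270 + Y(-37)) = (2886 + 14790)*(-35270 + sqrt(2)*sqrt(-37)) = 17676*(-35270 + sqrt(2)*(I*sqrt(37))) = 17676*(-35270 + I*sqrt(74)) = -623432520 + 17676*I*sqrt(74)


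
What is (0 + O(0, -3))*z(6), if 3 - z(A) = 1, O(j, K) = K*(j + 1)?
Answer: -6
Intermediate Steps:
O(j, K) = K*(1 + j)
z(A) = 2 (z(A) = 3 - 1*1 = 3 - 1 = 2)
(0 + O(0, -3))*z(6) = (0 - 3*(1 + 0))*2 = (0 - 3*1)*2 = (0 - 3)*2 = -3*2 = -6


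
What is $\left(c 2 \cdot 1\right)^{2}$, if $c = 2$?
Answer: $16$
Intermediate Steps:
$\left(c 2 \cdot 1\right)^{2} = \left(2 \cdot 2 \cdot 1\right)^{2} = \left(4 \cdot 1\right)^{2} = 4^{2} = 16$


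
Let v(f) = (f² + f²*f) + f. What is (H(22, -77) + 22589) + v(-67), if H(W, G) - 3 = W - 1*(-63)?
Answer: -273664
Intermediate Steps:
v(f) = f + f² + f³ (v(f) = (f² + f³) + f = f + f² + f³)
H(W, G) = 66 + W (H(W, G) = 3 + (W - 1*(-63)) = 3 + (W + 63) = 3 + (63 + W) = 66 + W)
(H(22, -77) + 22589) + v(-67) = ((66 + 22) + 22589) - 67*(1 - 67 + (-67)²) = (88 + 22589) - 67*(1 - 67 + 4489) = 22677 - 67*4423 = 22677 - 296341 = -273664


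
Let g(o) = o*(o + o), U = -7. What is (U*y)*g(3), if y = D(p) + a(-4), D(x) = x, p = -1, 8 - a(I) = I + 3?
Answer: -1008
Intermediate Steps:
a(I) = 5 - I (a(I) = 8 - (I + 3) = 8 - (3 + I) = 8 + (-3 - I) = 5 - I)
g(o) = 2*o² (g(o) = o*(2*o) = 2*o²)
y = 8 (y = -1 + (5 - 1*(-4)) = -1 + (5 + 4) = -1 + 9 = 8)
(U*y)*g(3) = (-7*8)*(2*3²) = -112*9 = -56*18 = -1008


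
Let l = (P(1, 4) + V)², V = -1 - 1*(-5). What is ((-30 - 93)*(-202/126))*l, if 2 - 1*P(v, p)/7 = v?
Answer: 501061/21 ≈ 23860.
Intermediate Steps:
P(v, p) = 14 - 7*v
V = 4 (V = -1 + 5 = 4)
l = 121 (l = ((14 - 7*1) + 4)² = ((14 - 7) + 4)² = (7 + 4)² = 11² = 121)
((-30 - 93)*(-202/126))*l = ((-30 - 93)*(-202/126))*121 = -(-24846)/126*121 = -123*(-101/63)*121 = (4141/21)*121 = 501061/21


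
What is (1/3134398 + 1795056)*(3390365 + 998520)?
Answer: 24693710062079747765/3134398 ≈ 7.8783e+12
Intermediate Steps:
(1/3134398 + 1795056)*(3390365 + 998520) = (1/3134398 + 1795056)*4388885 = (5626419936289/3134398)*4388885 = 24693710062079747765/3134398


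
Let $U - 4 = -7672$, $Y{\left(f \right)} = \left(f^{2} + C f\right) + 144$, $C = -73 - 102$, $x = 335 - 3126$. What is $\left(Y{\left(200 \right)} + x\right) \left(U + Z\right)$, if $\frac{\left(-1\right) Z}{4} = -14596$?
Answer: $119334748$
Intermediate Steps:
$Z = 58384$ ($Z = \left(-4\right) \left(-14596\right) = 58384$)
$x = -2791$ ($x = 335 - 3126 = -2791$)
$C = -175$ ($C = -73 - 102 = -175$)
$Y{\left(f \right)} = 144 + f^{2} - 175 f$ ($Y{\left(f \right)} = \left(f^{2} - 175 f\right) + 144 = 144 + f^{2} - 175 f$)
$U = -7668$ ($U = 4 - 7672 = -7668$)
$\left(Y{\left(200 \right)} + x\right) \left(U + Z\right) = \left(\left(144 + 200^{2} - 35000\right) - 2791\right) \left(-7668 + 58384\right) = \left(\left(144 + 40000 - 35000\right) - 2791\right) 50716 = \left(5144 - 2791\right) 50716 = 2353 \cdot 50716 = 119334748$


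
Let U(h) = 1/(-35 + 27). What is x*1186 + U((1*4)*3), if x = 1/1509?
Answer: 7979/12072 ≈ 0.66095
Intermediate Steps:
U(h) = -⅛ (U(h) = 1/(-8) = -⅛)
x = 1/1509 ≈ 0.00066269
x*1186 + U((1*4)*3) = (1/1509)*1186 - ⅛ = 1186/1509 - ⅛ = 7979/12072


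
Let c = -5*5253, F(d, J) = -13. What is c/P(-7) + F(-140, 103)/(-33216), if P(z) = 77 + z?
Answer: -87241733/232512 ≈ -375.21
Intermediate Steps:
c = -26265
c/P(-7) + F(-140, 103)/(-33216) = -26265/(77 - 7) - 13/(-33216) = -26265/70 - 13*(-1/33216) = -26265*1/70 + 13/33216 = -5253/14 + 13/33216 = -87241733/232512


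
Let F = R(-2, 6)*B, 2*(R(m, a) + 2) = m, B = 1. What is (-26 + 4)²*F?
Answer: -1452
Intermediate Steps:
R(m, a) = -2 + m/2
F = -3 (F = (-2 + (½)*(-2))*1 = (-2 - 1)*1 = -3*1 = -3)
(-26 + 4)²*F = (-26 + 4)²*(-3) = (-22)²*(-3) = 484*(-3) = -1452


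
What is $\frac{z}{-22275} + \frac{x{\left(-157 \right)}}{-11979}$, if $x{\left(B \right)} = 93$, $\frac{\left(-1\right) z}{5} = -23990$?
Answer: $- \frac{581395}{107811} \approx -5.3927$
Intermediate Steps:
$z = 119950$ ($z = \left(-5\right) \left(-23990\right) = 119950$)
$\frac{z}{-22275} + \frac{x{\left(-157 \right)}}{-11979} = \frac{119950}{-22275} + \frac{93}{-11979} = 119950 \left(- \frac{1}{22275}\right) + 93 \left(- \frac{1}{11979}\right) = - \frac{4798}{891} - \frac{31}{3993} = - \frac{581395}{107811}$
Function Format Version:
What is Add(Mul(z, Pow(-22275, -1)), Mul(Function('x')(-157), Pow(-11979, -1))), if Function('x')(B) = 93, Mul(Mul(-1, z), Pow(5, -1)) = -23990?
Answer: Rational(-581395, 107811) ≈ -5.3927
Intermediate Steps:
z = 119950 (z = Mul(-5, -23990) = 119950)
Add(Mul(z, Pow(-22275, -1)), Mul(Function('x')(-157), Pow(-11979, -1))) = Add(Mul(119950, Pow(-22275, -1)), Mul(93, Pow(-11979, -1))) = Add(Mul(119950, Rational(-1, 22275)), Mul(93, Rational(-1, 11979))) = Add(Rational(-4798, 891), Rational(-31, 3993)) = Rational(-581395, 107811)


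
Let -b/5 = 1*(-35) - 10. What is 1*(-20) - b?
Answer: -245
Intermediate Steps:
b = 225 (b = -5*(1*(-35) - 10) = -5*(-35 - 10) = -5*(-45) = 225)
1*(-20) - b = 1*(-20) - 1*225 = -20 - 225 = -245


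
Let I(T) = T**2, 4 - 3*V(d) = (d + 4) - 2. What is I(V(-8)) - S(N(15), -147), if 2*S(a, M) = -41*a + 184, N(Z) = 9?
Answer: 1865/18 ≈ 103.61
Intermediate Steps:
V(d) = 2/3 - d/3 (V(d) = 4/3 - ((d + 4) - 2)/3 = 4/3 - ((4 + d) - 2)/3 = 4/3 - (2 + d)/3 = 4/3 + (-2/3 - d/3) = 2/3 - d/3)
S(a, M) = 92 - 41*a/2 (S(a, M) = (-41*a + 184)/2 = (184 - 41*a)/2 = 92 - 41*a/2)
I(V(-8)) - S(N(15), -147) = (2/3 - 1/3*(-8))**2 - (92 - 41/2*9) = (2/3 + 8/3)**2 - (92 - 369/2) = (10/3)**2 - 1*(-185/2) = 100/9 + 185/2 = 1865/18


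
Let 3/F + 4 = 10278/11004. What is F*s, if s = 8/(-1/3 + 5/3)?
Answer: -33012/5623 ≈ -5.8709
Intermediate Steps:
F = -5502/5623 (F = 3/(-4 + 10278/11004) = 3/(-4 + 10278*(1/11004)) = 3/(-4 + 1713/1834) = 3/(-5623/1834) = 3*(-1834/5623) = -5502/5623 ≈ -0.97848)
s = 6 (s = 8/(-1*⅓ + 5*(⅓)) = 8/(-⅓ + 5/3) = 8/(4/3) = 8*(¾) = 6)
F*s = -5502/5623*6 = -33012/5623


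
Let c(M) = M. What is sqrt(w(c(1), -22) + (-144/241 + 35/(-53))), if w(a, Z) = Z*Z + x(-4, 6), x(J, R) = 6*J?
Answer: 3*sqrt(8315951061)/12773 ≈ 21.418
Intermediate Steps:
w(a, Z) = -24 + Z**2 (w(a, Z) = Z*Z + 6*(-4) = Z**2 - 24 = -24 + Z**2)
sqrt(w(c(1), -22) + (-144/241 + 35/(-53))) = sqrt((-24 + (-22)**2) + (-144/241 + 35/(-53))) = sqrt((-24 + 484) + (-144*1/241 + 35*(-1/53))) = sqrt(460 + (-144/241 - 35/53)) = sqrt(460 - 16067/12773) = sqrt(5859513/12773) = 3*sqrt(8315951061)/12773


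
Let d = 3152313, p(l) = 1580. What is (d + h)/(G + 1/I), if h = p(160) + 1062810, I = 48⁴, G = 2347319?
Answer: 22384013672448/12460545736705 ≈ 1.7964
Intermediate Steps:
I = 5308416
h = 1064390 (h = 1580 + 1062810 = 1064390)
(d + h)/(G + 1/I) = (3152313 + 1064390)/(2347319 + 1/5308416) = 4216703/(2347319 + 1/5308416) = 4216703/(12460545736705/5308416) = 4216703*(5308416/12460545736705) = 22384013672448/12460545736705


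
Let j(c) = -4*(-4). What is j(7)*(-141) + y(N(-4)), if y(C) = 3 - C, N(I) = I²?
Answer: -2269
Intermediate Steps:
j(c) = 16
j(7)*(-141) + y(N(-4)) = 16*(-141) + (3 - 1*(-4)²) = -2256 + (3 - 1*16) = -2256 + (3 - 16) = -2256 - 13 = -2269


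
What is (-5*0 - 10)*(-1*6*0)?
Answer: 0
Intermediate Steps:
(-5*0 - 10)*(-1*6*0) = (0 - 10)*(-6*0) = -10*0 = 0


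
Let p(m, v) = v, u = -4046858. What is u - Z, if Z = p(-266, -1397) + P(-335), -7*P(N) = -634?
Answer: -28318861/7 ≈ -4.0456e+6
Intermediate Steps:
P(N) = 634/7 (P(N) = -⅐*(-634) = 634/7)
Z = -9145/7 (Z = -1397 + 634/7 = -9145/7 ≈ -1306.4)
u - Z = -4046858 - 1*(-9145/7) = -4046858 + 9145/7 = -28318861/7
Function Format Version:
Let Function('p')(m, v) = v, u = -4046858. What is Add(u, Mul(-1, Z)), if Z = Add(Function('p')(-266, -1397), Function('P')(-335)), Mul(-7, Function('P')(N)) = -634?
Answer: Rational(-28318861, 7) ≈ -4.0456e+6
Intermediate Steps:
Function('P')(N) = Rational(634, 7) (Function('P')(N) = Mul(Rational(-1, 7), -634) = Rational(634, 7))
Z = Rational(-9145, 7) (Z = Add(-1397, Rational(634, 7)) = Rational(-9145, 7) ≈ -1306.4)
Add(u, Mul(-1, Z)) = Add(-4046858, Mul(-1, Rational(-9145, 7))) = Add(-4046858, Rational(9145, 7)) = Rational(-28318861, 7)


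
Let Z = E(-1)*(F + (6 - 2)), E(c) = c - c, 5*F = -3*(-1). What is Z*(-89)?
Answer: 0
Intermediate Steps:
F = ⅗ (F = (-3*(-1))/5 = (⅕)*3 = ⅗ ≈ 0.60000)
E(c) = 0
Z = 0 (Z = 0*(⅗ + (6 - 2)) = 0*(⅗ + 4) = 0*(23/5) = 0)
Z*(-89) = 0*(-89) = 0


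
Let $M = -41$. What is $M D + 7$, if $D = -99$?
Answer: $4066$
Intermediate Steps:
$M D + 7 = \left(-41\right) \left(-99\right) + 7 = 4059 + 7 = 4066$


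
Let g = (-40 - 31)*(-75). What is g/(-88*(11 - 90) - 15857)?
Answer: -1065/1781 ≈ -0.59798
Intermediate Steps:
g = 5325 (g = -71*(-75) = 5325)
g/(-88*(11 - 90) - 15857) = 5325/(-88*(11 - 90) - 15857) = 5325/(-88*(-79) - 15857) = 5325/(6952 - 15857) = 5325/(-8905) = 5325*(-1/8905) = -1065/1781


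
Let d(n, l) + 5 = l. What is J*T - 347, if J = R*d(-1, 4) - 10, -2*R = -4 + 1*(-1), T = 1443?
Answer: -36769/2 ≈ -18385.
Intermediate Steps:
d(n, l) = -5 + l
R = 5/2 (R = -(-4 + 1*(-1))/2 = -(-4 - 1)/2 = -½*(-5) = 5/2 ≈ 2.5000)
J = -25/2 (J = 5*(-5 + 4)/2 - 10 = (5/2)*(-1) - 10 = -5/2 - 10 = -25/2 ≈ -12.500)
J*T - 347 = -25/2*1443 - 347 = -36075/2 - 347 = -36769/2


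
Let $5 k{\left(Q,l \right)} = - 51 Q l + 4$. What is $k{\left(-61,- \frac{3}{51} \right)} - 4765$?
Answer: $- \frac{24004}{5} \approx -4800.8$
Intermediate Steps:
$k{\left(Q,l \right)} = \frac{4}{5} - \frac{51 Q l}{5}$ ($k{\left(Q,l \right)} = \frac{- 51 Q l + 4}{5} = \frac{4 - 51 Q l}{5} = \frac{4}{5} - \frac{51 Q l}{5}$)
$k{\left(-61,- \frac{3}{51} \right)} - 4765 = \left(\frac{4}{5} - - \frac{3111 \left(- \frac{3}{51}\right)}{5}\right) - 4765 = \left(\frac{4}{5} - - \frac{3111 \left(\left(-3\right) \frac{1}{51}\right)}{5}\right) - 4765 = \left(\frac{4}{5} - \left(- \frac{3111}{5}\right) \left(- \frac{1}{17}\right)\right) - 4765 = \left(\frac{4}{5} - \frac{183}{5}\right) - 4765 = - \frac{179}{5} - 4765 = - \frac{24004}{5}$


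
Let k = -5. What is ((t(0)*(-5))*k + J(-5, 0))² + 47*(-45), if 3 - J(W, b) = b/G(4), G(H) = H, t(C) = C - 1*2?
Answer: 94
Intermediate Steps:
t(C) = -2 + C (t(C) = C - 2 = -2 + C)
J(W, b) = 3 - b/4
((t(0)*(-5))*k + J(-5, 0))² + 47*(-45) = (((-2 + 0)*(-5))*(-5) + (3 - ¼*0))² + 47*(-45) = (-2*(-5)*(-5) + (3 + 0))² - 2115 = (10*(-5) + 3)² - 2115 = (-50 + 3)² - 2115 = (-47)² - 2115 = 2209 - 2115 = 94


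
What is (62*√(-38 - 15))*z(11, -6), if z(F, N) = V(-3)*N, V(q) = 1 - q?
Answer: -1488*I*√53 ≈ -10833.0*I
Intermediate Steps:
z(F, N) = 4*N (z(F, N) = (1 - 1*(-3))*N = (1 + 3)*N = 4*N)
(62*√(-38 - 15))*z(11, -6) = (62*√(-38 - 15))*(4*(-6)) = (62*√(-53))*(-24) = (62*(I*√53))*(-24) = (62*I*√53)*(-24) = -1488*I*√53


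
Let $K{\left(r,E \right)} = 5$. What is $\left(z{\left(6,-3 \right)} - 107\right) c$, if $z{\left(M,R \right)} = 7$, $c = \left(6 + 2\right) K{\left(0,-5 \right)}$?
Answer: $-4000$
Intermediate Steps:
$c = 40$ ($c = \left(6 + 2\right) 5 = 8 \cdot 5 = 40$)
$\left(z{\left(6,-3 \right)} - 107\right) c = \left(7 - 107\right) 40 = \left(-100\right) 40 = -4000$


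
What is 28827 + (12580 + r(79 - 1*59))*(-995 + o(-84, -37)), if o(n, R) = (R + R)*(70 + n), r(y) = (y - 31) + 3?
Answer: 544279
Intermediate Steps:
r(y) = -28 + y (r(y) = (-31 + y) + 3 = -28 + y)
o(n, R) = 2*R*(70 + n) (o(n, R) = (2*R)*(70 + n) = 2*R*(70 + n))
28827 + (12580 + r(79 - 1*59))*(-995 + o(-84, -37)) = 28827 + (12580 + (-28 + (79 - 1*59)))*(-995 + 2*(-37)*(70 - 84)) = 28827 + (12580 + (-28 + (79 - 59)))*(-995 + 2*(-37)*(-14)) = 28827 + (12580 + (-28 + 20))*(-995 + 1036) = 28827 + (12580 - 8)*41 = 28827 + 12572*41 = 28827 + 515452 = 544279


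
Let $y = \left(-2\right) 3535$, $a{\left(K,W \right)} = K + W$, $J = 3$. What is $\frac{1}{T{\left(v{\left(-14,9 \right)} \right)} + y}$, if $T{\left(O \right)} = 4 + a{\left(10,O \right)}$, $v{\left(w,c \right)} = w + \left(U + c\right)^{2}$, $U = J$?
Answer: $- \frac{1}{6926} \approx -0.00014438$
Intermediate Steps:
$y = -7070$
$U = 3$
$v{\left(w,c \right)} = w + \left(3 + c\right)^{2}$
$T{\left(O \right)} = 14 + O$ ($T{\left(O \right)} = 4 + \left(10 + O\right) = 14 + O$)
$\frac{1}{T{\left(v{\left(-14,9 \right)} \right)} + y} = \frac{1}{\left(14 - \left(14 - \left(3 + 9\right)^{2}\right)\right) - 7070} = \frac{1}{\left(14 - \left(14 - 12^{2}\right)\right) - 7070} = \frac{1}{\left(14 + \left(-14 + 144\right)\right) - 7070} = \frac{1}{\left(14 + 130\right) - 7070} = \frac{1}{144 - 7070} = \frac{1}{-6926} = - \frac{1}{6926}$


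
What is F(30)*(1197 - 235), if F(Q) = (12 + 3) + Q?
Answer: 43290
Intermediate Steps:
F(Q) = 15 + Q
F(30)*(1197 - 235) = (15 + 30)*(1197 - 235) = 45*962 = 43290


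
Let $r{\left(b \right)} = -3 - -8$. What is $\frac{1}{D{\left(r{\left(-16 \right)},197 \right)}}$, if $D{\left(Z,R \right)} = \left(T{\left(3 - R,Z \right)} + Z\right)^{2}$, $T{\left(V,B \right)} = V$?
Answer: $\frac{1}{35721} \approx 2.7995 \cdot 10^{-5}$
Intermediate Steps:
$r{\left(b \right)} = 5$ ($r{\left(b \right)} = -3 + 8 = 5$)
$D{\left(Z,R \right)} = \left(3 + Z - R\right)^{2}$ ($D{\left(Z,R \right)} = \left(\left(3 - R\right) + Z\right)^{2} = \left(3 + Z - R\right)^{2}$)
$\frac{1}{D{\left(r{\left(-16 \right)},197 \right)}} = \frac{1}{\left(3 + 5 - 197\right)^{2}} = \frac{1}{\left(-189\right)^{2}} = \frac{1}{35721}$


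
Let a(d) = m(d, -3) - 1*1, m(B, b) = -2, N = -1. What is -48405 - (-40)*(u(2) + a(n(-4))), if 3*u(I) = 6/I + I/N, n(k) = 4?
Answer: -145535/3 ≈ -48512.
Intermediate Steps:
a(d) = -3 (a(d) = -2 - 1*1 = -2 - 1 = -3)
u(I) = 2/I - I/3 (u(I) = (6/I + I/(-1))/3 = (6/I + I*(-1))/3 = (6/I - I)/3 = (-I + 6/I)/3 = 2/I - I/3)
-48405 - (-40)*(u(2) + a(n(-4))) = -48405 - (-40)*((2/2 - ⅓*2) - 3) = -48405 - (-40)*((2*(½) - ⅔) - 3) = -48405 - (-40)*((1 - ⅔) - 3) = -48405 - (-40)*(⅓ - 3) = -48405 - (-40)*(-8)/3 = -48405 - 1*320/3 = -48405 - 320/3 = -145535/3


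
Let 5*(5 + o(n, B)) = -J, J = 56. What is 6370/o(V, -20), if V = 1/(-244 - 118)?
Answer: -31850/81 ≈ -393.21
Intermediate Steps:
V = -1/362 (V = 1/(-362) = -1/362 ≈ -0.0027624)
o(n, B) = -81/5 (o(n, B) = -5 + (-1*56)/5 = -5 + (⅕)*(-56) = -5 - 56/5 = -81/5)
6370/o(V, -20) = 6370/(-81/5) = 6370*(-5/81) = -31850/81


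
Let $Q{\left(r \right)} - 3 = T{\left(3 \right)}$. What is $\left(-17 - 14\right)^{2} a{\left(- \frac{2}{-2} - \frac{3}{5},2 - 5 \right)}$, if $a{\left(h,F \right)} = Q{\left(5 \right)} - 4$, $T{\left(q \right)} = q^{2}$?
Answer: $7688$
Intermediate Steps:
$Q{\left(r \right)} = 12$ ($Q{\left(r \right)} = 3 + 3^{2} = 3 + 9 = 12$)
$a{\left(h,F \right)} = 8$ ($a{\left(h,F \right)} = 12 - 4 = 8$)
$\left(-17 - 14\right)^{2} a{\left(- \frac{2}{-2} - \frac{3}{5},2 - 5 \right)} = \left(-17 - 14\right)^{2} \cdot 8 = \left(-31\right)^{2} \cdot 8 = 961 \cdot 8 = 7688$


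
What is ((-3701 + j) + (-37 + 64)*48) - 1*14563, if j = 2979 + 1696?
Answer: -12293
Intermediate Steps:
j = 4675
((-3701 + j) + (-37 + 64)*48) - 1*14563 = ((-3701 + 4675) + (-37 + 64)*48) - 1*14563 = (974 + 27*48) - 14563 = (974 + 1296) - 14563 = 2270 - 14563 = -12293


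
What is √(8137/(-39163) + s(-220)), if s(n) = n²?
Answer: 21*√168328174309/39163 ≈ 220.00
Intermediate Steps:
√(8137/(-39163) + s(-220)) = √(8137/(-39163) + (-220)²) = √(8137*(-1/39163) + 48400) = √(-8137/39163 + 48400) = √(1895481063/39163) = 21*√168328174309/39163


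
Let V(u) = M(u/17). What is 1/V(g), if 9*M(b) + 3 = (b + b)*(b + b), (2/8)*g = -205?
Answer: 2601/2688733 ≈ 0.00096737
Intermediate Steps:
g = -820 (g = 4*(-205) = -820)
M(b) = -1/3 + 4*b**2/9 (M(b) = -1/3 + ((b + b)*(b + b))/9 = -1/3 + ((2*b)*(2*b))/9 = -1/3 + (4*b**2)/9 = -1/3 + 4*b**2/9)
V(u) = -1/3 + 4*u**2/2601 (V(u) = -1/3 + 4*(u/17)**2/9 = -1/3 + 4*(u**2/289)/9 = -1/3 + 4*u**2/2601)
1/V(g) = 1/(-1/3 + (4/2601)*(-820)**2) = 1/(-1/3 + (4/2601)*672400) = 1/(-1/3 + 2689600/2601) = 1/(2688733/2601) = 2601/2688733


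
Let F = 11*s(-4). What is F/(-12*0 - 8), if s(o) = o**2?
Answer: -22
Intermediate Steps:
F = 176 (F = 11*(-4)**2 = 11*16 = 176)
F/(-12*0 - 8) = 176/(-12*0 - 8) = 176/(0 - 8) = 176/(-8) = 176*(-1/8) = -22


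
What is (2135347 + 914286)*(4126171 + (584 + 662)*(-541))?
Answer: 10527592334805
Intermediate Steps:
(2135347 + 914286)*(4126171 + (584 + 662)*(-541)) = 3049633*(4126171 + 1246*(-541)) = 3049633*(4126171 - 674086) = 3049633*3452085 = 10527592334805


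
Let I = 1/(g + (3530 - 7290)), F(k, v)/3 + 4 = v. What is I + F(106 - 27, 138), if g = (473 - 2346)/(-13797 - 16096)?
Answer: 45183084521/112395807 ≈ 402.00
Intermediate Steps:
F(k, v) = -12 + 3*v
g = 1873/29893 (g = -1873/(-29893) = -1873*(-1/29893) = 1873/29893 ≈ 0.062657)
I = -29893/112395807 (I = 1/(1873/29893 + (3530 - 7290)) = 1/(1873/29893 - 3760) = 1/(-112395807/29893) = -29893/112395807 ≈ -0.00026596)
I + F(106 - 27, 138) = -29893/112395807 + (-12 + 3*138) = -29893/112395807 + (-12 + 414) = -29893/112395807 + 402 = 45183084521/112395807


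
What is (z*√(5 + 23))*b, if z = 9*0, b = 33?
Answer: 0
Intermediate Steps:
z = 0
(z*√(5 + 23))*b = (0*√(5 + 23))*33 = (0*√28)*33 = (0*(2*√7))*33 = 0*33 = 0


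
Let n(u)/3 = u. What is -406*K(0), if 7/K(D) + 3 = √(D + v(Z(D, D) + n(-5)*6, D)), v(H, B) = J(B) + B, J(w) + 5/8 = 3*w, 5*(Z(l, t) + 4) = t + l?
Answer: 9744/11 + 812*I*√10/11 ≈ 885.82 + 233.43*I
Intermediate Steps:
n(u) = 3*u
Z(l, t) = -4 + l/5 + t/5 (Z(l, t) = -4 + (t + l)/5 = -4 + (l + t)/5 = -4 + (l/5 + t/5) = -4 + l/5 + t/5)
J(w) = -5/8 + 3*w
v(H, B) = -5/8 + 4*B (v(H, B) = (-5/8 + 3*B) + B = -5/8 + 4*B)
K(D) = 7/(-3 + √(-5/8 + 5*D)) (K(D) = 7/(-3 + √(D + (-5/8 + 4*D))) = 7/(-3 + √(-5/8 + 5*D)))
-406*K(0) = -11368/(-12 + √10*√(-1 + 8*0)) = -11368/(-12 + √10*√(-1 + 0)) = -11368/(-12 + √10*√(-1)) = -11368/(-12 + √10*I) = -11368/(-12 + I*√10)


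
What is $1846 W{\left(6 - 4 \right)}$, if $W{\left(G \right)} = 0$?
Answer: $0$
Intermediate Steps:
$1846 W{\left(6 - 4 \right)} = 1846 \cdot 0 = 0$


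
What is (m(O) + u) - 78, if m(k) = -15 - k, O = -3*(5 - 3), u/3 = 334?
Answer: 915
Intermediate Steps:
u = 1002 (u = 3*334 = 1002)
O = -6 (O = -3*2 = -6)
(m(O) + u) - 78 = ((-15 - 1*(-6)) + 1002) - 78 = ((-15 + 6) + 1002) - 78 = (-9 + 1002) - 78 = 993 - 78 = 915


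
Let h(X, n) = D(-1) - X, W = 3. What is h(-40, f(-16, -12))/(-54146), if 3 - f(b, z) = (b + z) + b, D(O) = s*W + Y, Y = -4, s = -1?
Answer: -33/54146 ≈ -0.00060946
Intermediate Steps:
D(O) = -7 (D(O) = -1*3 - 4 = -3 - 4 = -7)
f(b, z) = 3 - z - 2*b (f(b, z) = 3 - ((b + z) + b) = 3 - (z + 2*b) = 3 + (-z - 2*b) = 3 - z - 2*b)
h(X, n) = -7 - X
h(-40, f(-16, -12))/(-54146) = (-7 - 1*(-40))/(-54146) = (-7 + 40)*(-1/54146) = 33*(-1/54146) = -33/54146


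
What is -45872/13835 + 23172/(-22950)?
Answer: -45778234/10583775 ≈ -4.3253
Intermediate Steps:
-45872/13835 + 23172/(-22950) = -45872*1/13835 + 23172*(-1/22950) = -45872/13835 - 3862/3825 = -45778234/10583775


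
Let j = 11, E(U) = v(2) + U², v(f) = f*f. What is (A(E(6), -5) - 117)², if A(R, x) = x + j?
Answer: 12321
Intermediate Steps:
v(f) = f²
E(U) = 4 + U² (E(U) = 2² + U² = 4 + U²)
A(R, x) = 11 + x (A(R, x) = x + 11 = 11 + x)
(A(E(6), -5) - 117)² = ((11 - 5) - 117)² = (6 - 117)² = (-111)² = 12321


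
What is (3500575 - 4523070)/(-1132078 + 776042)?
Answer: 1022495/356036 ≈ 2.8719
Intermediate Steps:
(3500575 - 4523070)/(-1132078 + 776042) = -1022495/(-356036) = -1022495*(-1/356036) = 1022495/356036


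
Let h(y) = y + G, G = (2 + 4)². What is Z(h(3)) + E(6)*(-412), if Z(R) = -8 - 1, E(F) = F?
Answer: -2481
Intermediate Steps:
G = 36 (G = 6² = 36)
h(y) = 36 + y (h(y) = y + 36 = 36 + y)
Z(R) = -9
Z(h(3)) + E(6)*(-412) = -9 + 6*(-412) = -9 - 2472 = -2481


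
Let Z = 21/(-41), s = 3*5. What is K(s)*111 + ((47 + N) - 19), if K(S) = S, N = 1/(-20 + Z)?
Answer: 1423772/841 ≈ 1693.0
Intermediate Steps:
s = 15
Z = -21/41 (Z = 21*(-1/41) = -21/41 ≈ -0.51220)
N = -41/841 (N = 1/(-20 - 21/41) = 1/(-841/41) = -41/841 ≈ -0.048751)
K(s)*111 + ((47 + N) - 19) = 15*111 + ((47 - 41/841) - 19) = 1665 + (39486/841 - 19) = 1665 + 23507/841 = 1423772/841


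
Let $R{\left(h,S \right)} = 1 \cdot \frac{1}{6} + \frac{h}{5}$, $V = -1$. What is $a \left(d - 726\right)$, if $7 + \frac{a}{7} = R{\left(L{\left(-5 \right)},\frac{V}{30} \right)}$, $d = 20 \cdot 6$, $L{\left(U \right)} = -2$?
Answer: $\frac{153419}{5} \approx 30684.0$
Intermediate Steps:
$d = 120$
$R{\left(h,S \right)} = \frac{1}{6} + \frac{h}{5}$ ($R{\left(h,S \right)} = 1 \cdot \frac{1}{6} + h \frac{1}{5} = \frac{1}{6} + \frac{h}{5}$)
$a = - \frac{1519}{30}$ ($a = -49 + 7 \left(\frac{1}{6} + \frac{1}{5} \left(-2\right)\right) = -49 + 7 \left(\frac{1}{6} - \frac{2}{5}\right) = -49 + 7 \left(- \frac{7}{30}\right) = -49 - \frac{49}{30} = - \frac{1519}{30} \approx -50.633$)
$a \left(d - 726\right) = - \frac{1519 \left(120 - 726\right)}{30} = \left(- \frac{1519}{30}\right) \left(-606\right) = \frac{153419}{5}$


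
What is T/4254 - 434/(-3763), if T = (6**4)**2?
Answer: 1053706874/2667967 ≈ 394.95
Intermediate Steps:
T = 1679616 (T = 1296**2 = 1679616)
T/4254 - 434/(-3763) = 1679616/4254 - 434/(-3763) = 1679616*(1/4254) - 434*(-1/3763) = 279936/709 + 434/3763 = 1053706874/2667967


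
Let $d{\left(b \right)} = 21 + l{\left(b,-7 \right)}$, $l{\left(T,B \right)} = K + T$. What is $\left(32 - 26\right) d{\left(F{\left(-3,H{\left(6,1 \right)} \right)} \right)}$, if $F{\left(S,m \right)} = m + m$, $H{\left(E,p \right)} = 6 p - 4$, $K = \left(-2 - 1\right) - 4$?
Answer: $108$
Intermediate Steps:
$K = -7$ ($K = -3 - 4 = -7$)
$H{\left(E,p \right)} = -4 + 6 p$
$F{\left(S,m \right)} = 2 m$
$l{\left(T,B \right)} = -7 + T$
$d{\left(b \right)} = 14 + b$ ($d{\left(b \right)} = 21 + \left(-7 + b\right) = 14 + b$)
$\left(32 - 26\right) d{\left(F{\left(-3,H{\left(6,1 \right)} \right)} \right)} = \left(32 - 26\right) \left(14 + 2 \left(-4 + 6 \cdot 1\right)\right) = 6 \left(14 + 2 \left(-4 + 6\right)\right) = 6 \left(14 + 2 \cdot 2\right) = 6 \left(14 + 4\right) = 6 \cdot 18 = 108$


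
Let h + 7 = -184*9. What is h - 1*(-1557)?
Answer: -106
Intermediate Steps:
h = -1663 (h = -7 - 184*9 = -7 - 1656 = -1663)
h - 1*(-1557) = -1663 - 1*(-1557) = -1663 + 1557 = -106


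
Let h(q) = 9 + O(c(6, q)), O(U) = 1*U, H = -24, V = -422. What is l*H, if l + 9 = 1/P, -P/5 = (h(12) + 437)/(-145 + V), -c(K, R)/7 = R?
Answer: 188676/905 ≈ 208.48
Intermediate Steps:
c(K, R) = -7*R
O(U) = U
h(q) = 9 - 7*q
P = 1810/567 (P = -5*((9 - 7*12) + 437)/(-145 - 422) = -5*((9 - 84) + 437)/(-567) = -5*(-75 + 437)*(-1)/567 = -1810*(-1)/567 = -5*(-362/567) = 1810/567 ≈ 3.1922)
l = -15723/1810 (l = -9 + 1/(1810/567) = -9 + 567/1810 = -15723/1810 ≈ -8.6867)
l*H = -15723/1810*(-24) = 188676/905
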